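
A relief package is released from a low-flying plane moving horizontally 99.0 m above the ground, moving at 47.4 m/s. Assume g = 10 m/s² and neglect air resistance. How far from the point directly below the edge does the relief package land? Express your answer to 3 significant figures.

211 m

Initial vertical velocity is zero, so the fall time comes from h = ½ g t²: t = √(2 × 99.0 / 10) = 4.450 s.
Horizontal motion is uniform at 47.4 m/s, so x = 47.4 × 4.450 = 211 m.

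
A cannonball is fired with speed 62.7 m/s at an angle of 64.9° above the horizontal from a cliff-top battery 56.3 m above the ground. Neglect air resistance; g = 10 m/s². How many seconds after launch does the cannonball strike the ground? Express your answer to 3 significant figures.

Vertical component: v_y = 62.7 sin 64.9° = 56.78 m/s.
Taking up as positive with launch at y = 56.3 m, landing at y = 0: 0 = 56.3 + 56.78 t − ½(10) t².
Solving 5.000 t² − 56.78 t − 56.3 = 0 gives t = [56.78 + √(56.78² + 4·5.000·56.3)] / 10.00 = 12.3 s.

12.3 s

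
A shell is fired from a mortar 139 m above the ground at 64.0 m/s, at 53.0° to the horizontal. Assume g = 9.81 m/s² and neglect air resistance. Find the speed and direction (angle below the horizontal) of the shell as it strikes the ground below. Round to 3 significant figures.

v_x = 64.0 cos 53.0° = 38.52 m/s (constant).
|v_y| at impact = √((51.11)² + 2×9.81×139) = 73.07 m/s.
Speed = √(38.52² + 73.07²) = 82.6 m/s; angle = arctan(73.07/38.52) = 62.2° below horizontal.

82.6 m/s at 62.2° below the horizontal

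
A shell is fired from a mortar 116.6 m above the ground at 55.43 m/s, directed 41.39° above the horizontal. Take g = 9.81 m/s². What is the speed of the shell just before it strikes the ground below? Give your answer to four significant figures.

v_x = 55.43 cos 41.39° = 41.585 m/s is unchanged throughout.
For the vertical component, v_y² = v_y0² + 2 g h = (36.649)² + 2×9.81×116.6 = 3630.8, so |v_y| = 60.256 m/s.
Impact speed = √(v_x² + v_y²) = √(1729.3 + 3630.8) = 73.21 m/s.

73.21 m/s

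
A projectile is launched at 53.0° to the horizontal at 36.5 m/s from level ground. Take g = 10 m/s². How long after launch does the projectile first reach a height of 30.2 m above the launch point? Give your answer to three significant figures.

1.35 s

v_y0 = 36.5 sin 53.0° = 29.15 m/s.
Set y = v_y0 t − ½ g t² = 30.2: 5.000 t² − 29.15 t + 30.2 = 0.
t = [29.15 ± √(849.7 − 604.0)] / 10 = (29.15 ± 15.67) / 10, giving t = 1.35 s or t = 4.48 s.
The projectile is on the way up at the first time, so t = 1.35 s.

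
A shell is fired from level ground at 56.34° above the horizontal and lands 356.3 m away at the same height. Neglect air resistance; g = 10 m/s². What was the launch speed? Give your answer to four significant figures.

62.14 m/s

On level ground, R = v₀² sin(2θ) / g, so v₀ = √(R g / sin 2θ).
sin(2 × 56.34°) = 0.9227.
v₀ = √(356.3 × 10 / 0.9227) = √3861.5 = 62.14 m/s.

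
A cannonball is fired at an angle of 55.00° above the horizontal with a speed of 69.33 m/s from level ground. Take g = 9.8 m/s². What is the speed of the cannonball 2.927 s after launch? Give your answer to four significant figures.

v_x = 69.33 cos 55.00° = 39.766 m/s (constant).
v_y(t) = 69.33 sin 55.00° − g t = 56.792 − 9.8 × 2.927 = 28.107 m/s.
Speed = √(v_x² + v_y²) = √(1581.3 + 790.00) = 48.70 m/s.

48.70 m/s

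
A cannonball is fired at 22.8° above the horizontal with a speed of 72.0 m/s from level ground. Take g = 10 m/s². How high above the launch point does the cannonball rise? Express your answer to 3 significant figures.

38.9 m

Vertical component of launch velocity: v_y = 72.0 sin 22.8° = 27.90 m/s.
At the highest point the vertical velocity is zero, so v_y² = 2 g h_max.
h_max = (27.90)² / (2 × 10) = 778.4 / 20.00 = 38.9 m.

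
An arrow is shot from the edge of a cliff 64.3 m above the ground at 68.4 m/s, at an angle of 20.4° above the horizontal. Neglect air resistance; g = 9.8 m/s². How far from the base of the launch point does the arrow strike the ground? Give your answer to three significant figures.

436 m

Components: v_x = 68.4 cos 20.4° = 64.11 m/s, v_y = 68.4 sin 20.4° = 23.84 m/s.
Vertical: 0 = 64.3 + 23.84 t − ½(9.8) t² ⇒ 4.900 t² − 23.84 t − 64.3 = 0.
t = [23.84 + √(568.3 + 1260)] / 9.800 = 6.796 s.
Horizontal: R = v_x · t = 64.11 × 6.796 = 436 m.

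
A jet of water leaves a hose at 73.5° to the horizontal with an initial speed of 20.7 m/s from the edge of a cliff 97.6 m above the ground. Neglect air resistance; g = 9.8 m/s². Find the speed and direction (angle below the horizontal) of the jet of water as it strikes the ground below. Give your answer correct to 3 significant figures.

48.4 m/s at 83.0° below the horizontal

v_x = 20.7 cos 73.5° = 5.879 m/s (constant).
|v_y| at impact = √((19.85)² + 2×9.8×97.6) = 48.03 m/s.
Speed = √(5.879² + 48.03²) = 48.4 m/s; angle = arctan(48.03/5.879) = 83.0° below horizontal.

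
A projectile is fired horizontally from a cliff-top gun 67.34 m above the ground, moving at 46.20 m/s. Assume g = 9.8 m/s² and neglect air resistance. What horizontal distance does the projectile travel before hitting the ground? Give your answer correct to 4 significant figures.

Initial vertical velocity is zero, so the fall time comes from h = ½ g t²: t = √(2 × 67.34 / 9.8) = 3.7071 s.
Horizontal motion is uniform at 46.20 m/s, so x = 46.20 × 3.7071 = 171.3 m.

171.3 m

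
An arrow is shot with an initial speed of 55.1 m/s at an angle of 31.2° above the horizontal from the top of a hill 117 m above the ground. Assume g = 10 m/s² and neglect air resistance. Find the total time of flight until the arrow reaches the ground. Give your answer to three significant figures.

8.47 s

Vertical component: v_y = 55.1 sin 31.2° = 28.54 m/s.
Taking up as positive with launch at y = 117 m, landing at y = 0: 0 = 117 + 28.54 t − ½(10) t².
Solving 5.000 t² − 28.54 t − 117 = 0 gives t = [28.54 + √(28.54² + 4·5.000·117)] / 10.00 = 8.47 s.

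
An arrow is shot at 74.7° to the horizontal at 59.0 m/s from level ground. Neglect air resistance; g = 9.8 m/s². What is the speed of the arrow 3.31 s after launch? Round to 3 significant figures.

v_x = 59.0 cos 74.7° = 15.57 m/s (constant).
v_y(t) = 59.0 sin 74.7° − g t = 56.91 − 9.8 × 3.31 = 24.47 m/s.
Speed = √(v_x² + v_y²) = √(242.4 + 598.8) = 29.0 m/s.

29.0 m/s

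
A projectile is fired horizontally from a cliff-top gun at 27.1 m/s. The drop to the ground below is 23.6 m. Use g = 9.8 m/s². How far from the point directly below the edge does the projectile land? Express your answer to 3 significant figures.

59.5 m

Initial vertical velocity is zero, so the fall time comes from h = ½ g t²: t = √(2 × 23.6 / 9.8) = 2.195 s.
Horizontal motion is uniform at 27.1 m/s, so x = 27.1 × 2.195 = 59.5 m.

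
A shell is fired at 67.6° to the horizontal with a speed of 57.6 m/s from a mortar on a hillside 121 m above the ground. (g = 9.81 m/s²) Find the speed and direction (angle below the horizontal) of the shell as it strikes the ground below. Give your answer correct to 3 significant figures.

v_x = 57.6 cos 67.6° = 21.95 m/s (constant).
|v_y| at impact = √((53.25)² + 2×9.81×121) = 72.18 m/s.
Speed = √(21.95² + 72.18²) = 75.4 m/s; angle = arctan(72.18/21.95) = 73.1° below horizontal.

75.4 m/s at 73.1° below the horizontal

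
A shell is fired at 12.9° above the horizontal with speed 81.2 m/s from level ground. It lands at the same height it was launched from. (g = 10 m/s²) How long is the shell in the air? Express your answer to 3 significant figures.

3.63 s

Vertical component: v_y = 81.2 sin 12.9° = 18.13 m/s.
For a projectile landing at launch height, time of flight is t = 2 v_y / g = 2 × 18.13 / 10 = 3.63 s.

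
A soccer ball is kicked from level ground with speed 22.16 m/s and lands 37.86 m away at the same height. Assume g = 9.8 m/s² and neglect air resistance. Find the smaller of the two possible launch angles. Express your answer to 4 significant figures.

24.54°

Level-ground range: R = v₀² sin(2θ)/g ⇒ sin 2θ = R g / v₀² = 37.86×9.8/22.16² = 0.7556.
2θ = arcsin(0.7556) = 49.078° or 180° − 49.078° = 130.922°.
So θ = 24.54° or θ = 65.46°.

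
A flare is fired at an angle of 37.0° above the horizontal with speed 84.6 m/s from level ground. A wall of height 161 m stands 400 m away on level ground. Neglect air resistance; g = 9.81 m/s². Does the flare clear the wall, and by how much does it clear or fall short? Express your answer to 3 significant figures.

No — it falls 31.5 m short of clearing the wall.

v_x = 84.6 cos 37.0° = 67.56 m/s; v_y0 = 84.6 sin 37.0° = 50.91 m/s.
Time to reach the wall: t = 400 / 67.56 = 5.921 s.
Height at that point: y = 50.91×5.921 − 4.905×5.921² = 129.5 m.
That is 161 − 129.5 = 31.5 m below the top of the wall, so the flare does not clear it.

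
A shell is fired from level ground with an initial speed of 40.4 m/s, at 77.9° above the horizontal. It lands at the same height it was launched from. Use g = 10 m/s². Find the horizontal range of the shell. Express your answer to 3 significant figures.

Components: v_x = 40.4 cos 77.9° = 8.469 m/s, v_y = 40.4 sin 77.9° = 39.50 m/s.
Time of flight (same landing height): t = 2 v_y / g = 2 × 39.50 / 10 = 7.900 s.
Range: R = v_x · t = 8.469 × 7.900 = 66.9 m.

66.9 m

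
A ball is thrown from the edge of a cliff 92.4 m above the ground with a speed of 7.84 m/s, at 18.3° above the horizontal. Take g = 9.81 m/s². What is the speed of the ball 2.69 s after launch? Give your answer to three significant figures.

v_x = 7.84 cos 18.3° = 7.443 m/s (constant).
v_y(t) = 7.84 sin 18.3° − g t = 2.462 − 9.81 × 2.69 = -23.93 m/s.
Speed = √(v_x² + v_y²) = √(55.40 + 572.6) = 25.1 m/s.

25.1 m/s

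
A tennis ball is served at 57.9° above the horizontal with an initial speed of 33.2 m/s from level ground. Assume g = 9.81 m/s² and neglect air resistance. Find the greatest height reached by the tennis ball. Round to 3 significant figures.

40.3 m

Vertical component of launch velocity: v_y = 33.2 sin 57.9° = 28.12 m/s.
At the highest point the vertical velocity is zero, so v_y² = 2 g h_max.
h_max = (28.12)² / (2 × 9.81) = 790.7 / 19.62 = 40.3 m.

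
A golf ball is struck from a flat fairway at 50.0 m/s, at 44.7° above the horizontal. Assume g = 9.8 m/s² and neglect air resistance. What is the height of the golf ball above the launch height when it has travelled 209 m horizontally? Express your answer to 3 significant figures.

v_x = 50.0 cos 44.7° = 35.54 m/s, v_y0 = 50.0 sin 44.7° = 35.17 m/s.
Time to reach x = 209 m: t = x / v_x = 209 / 35.54 = 5.881 s.
y = v_y0 t − ½ g t² = 35.17×5.881 − 4.900×5.881² = 37.4 m.

37.4 m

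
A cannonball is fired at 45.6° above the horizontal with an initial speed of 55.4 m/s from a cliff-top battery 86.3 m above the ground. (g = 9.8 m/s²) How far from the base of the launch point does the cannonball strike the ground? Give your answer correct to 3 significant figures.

382 m

Components: v_x = 55.4 cos 45.6° = 38.76 m/s, v_y = 55.4 sin 45.6° = 39.58 m/s.
Vertical: 0 = 86.3 + 39.58 t − ½(9.8) t² ⇒ 4.900 t² − 39.58 t − 86.3 = 0.
t = [39.58 + √(1567 + 1691)] / 9.800 = 9.863 s.
Horizontal: R = v_x · t = 38.76 × 9.863 = 382 m.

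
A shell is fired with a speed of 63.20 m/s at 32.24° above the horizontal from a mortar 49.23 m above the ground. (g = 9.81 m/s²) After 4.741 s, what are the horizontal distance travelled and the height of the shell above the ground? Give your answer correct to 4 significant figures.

x = 253.4 m, y = 98.82 m

v_x = 63.20 cos 32.24° = 53.456 m/s; v_y0 = 63.20 sin 32.24° = 33.715 m/s.
x = v_x t = 53.456 × 4.741 = 253.4 m.
y = 49.23 + v_y0 t − ½ g t² = 98.82 m.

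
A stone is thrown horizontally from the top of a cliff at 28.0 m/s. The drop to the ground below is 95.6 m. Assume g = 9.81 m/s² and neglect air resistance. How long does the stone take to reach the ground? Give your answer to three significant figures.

The horizontal speed doesn't affect the fall. With v_y0 = 0, h = ½ g t².
t = √(2 × 95.6 / 9.81) = √19.49 = 4.41 s.

4.41 s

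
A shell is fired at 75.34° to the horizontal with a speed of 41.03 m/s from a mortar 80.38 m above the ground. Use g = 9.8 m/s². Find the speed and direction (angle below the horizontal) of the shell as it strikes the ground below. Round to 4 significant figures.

57.09 m/s at 79.52° below the horizontal

v_x = 41.03 cos 75.34° = 10.384 m/s (constant).
|v_y| at impact = √((39.694)² + 2×9.8×80.38) = 56.134 m/s.
Speed = √(10.384² + 56.134²) = 57.09 m/s; angle = arctan(56.134/10.384) = 79.52° below horizontal.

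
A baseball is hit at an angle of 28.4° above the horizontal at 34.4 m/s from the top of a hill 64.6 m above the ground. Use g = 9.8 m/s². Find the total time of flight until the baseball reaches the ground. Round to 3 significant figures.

Vertical component: v_y = 34.4 sin 28.4° = 16.36 m/s.
Taking up as positive with launch at y = 64.6 m, landing at y = 0: 0 = 64.6 + 16.36 t − ½(9.8) t².
Solving 4.900 t² − 16.36 t − 64.6 = 0 gives t = [16.36 + √(16.36² + 4·4.900·64.6)] / 9.800 = 5.67 s.

5.67 s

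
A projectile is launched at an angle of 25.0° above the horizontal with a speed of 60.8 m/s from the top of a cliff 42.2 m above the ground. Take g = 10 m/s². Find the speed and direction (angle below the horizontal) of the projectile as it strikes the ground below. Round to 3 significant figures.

v_x = 60.8 cos 25.0° = 55.10 m/s (constant).
|v_y| at impact = √((25.70)² + 2×10×42.2) = 38.79 m/s.
Speed = √(55.10² + 38.79²) = 67.4 m/s; angle = arctan(38.79/55.10) = 35.1° below horizontal.

67.4 m/s at 35.1° below the horizontal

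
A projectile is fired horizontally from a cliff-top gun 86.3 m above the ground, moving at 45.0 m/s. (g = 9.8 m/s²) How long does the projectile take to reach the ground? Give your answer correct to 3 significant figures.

4.20 s

The horizontal speed doesn't affect the fall. With v_y0 = 0, h = ½ g t².
t = √(2 × 86.3 / 9.8) = √17.61 = 4.20 s.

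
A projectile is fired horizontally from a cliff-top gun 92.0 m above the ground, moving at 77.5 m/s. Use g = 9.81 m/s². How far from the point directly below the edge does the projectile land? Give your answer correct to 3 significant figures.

Initial vertical velocity is zero, so the fall time comes from h = ½ g t²: t = √(2 × 92.0 / 9.81) = 4.331 s.
Horizontal motion is uniform at 77.5 m/s, so x = 77.5 × 4.331 = 336 m.

336 m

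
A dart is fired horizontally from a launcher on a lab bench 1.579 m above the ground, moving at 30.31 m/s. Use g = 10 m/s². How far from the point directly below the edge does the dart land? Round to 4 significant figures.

17.03 m

Initial vertical velocity is zero, so the fall time comes from h = ½ g t²: t = √(2 × 1.579 / 10) = 0.56196 s.
Horizontal motion is uniform at 30.31 m/s, so x = 30.31 × 0.56196 = 17.03 m.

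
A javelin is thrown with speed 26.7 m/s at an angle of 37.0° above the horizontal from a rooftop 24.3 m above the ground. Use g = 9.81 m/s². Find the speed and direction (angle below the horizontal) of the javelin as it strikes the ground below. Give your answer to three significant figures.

v_x = 26.7 cos 37.0° = 21.32 m/s (constant).
|v_y| at impact = √((16.07)² + 2×9.81×24.3) = 27.11 m/s.
Speed = √(21.32² + 27.11²) = 34.5 m/s; angle = arctan(27.11/21.32) = 51.8° below horizontal.

34.5 m/s at 51.8° below the horizontal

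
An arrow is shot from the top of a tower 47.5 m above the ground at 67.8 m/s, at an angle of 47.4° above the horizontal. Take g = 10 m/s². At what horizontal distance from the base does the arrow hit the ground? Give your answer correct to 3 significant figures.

Components: v_x = 67.8 cos 47.4° = 45.89 m/s, v_y = 67.8 sin 47.4° = 49.91 m/s.
Vertical: 0 = 47.5 + 49.91 t − ½(10) t² ⇒ 5.000 t² − 49.91 t − 47.5 = 0.
t = [49.91 + √(2491 + 950.0)] / 10.00 = 10.86 s.
Horizontal: R = v_x · t = 45.89 × 10.86 = 498 m.

498 m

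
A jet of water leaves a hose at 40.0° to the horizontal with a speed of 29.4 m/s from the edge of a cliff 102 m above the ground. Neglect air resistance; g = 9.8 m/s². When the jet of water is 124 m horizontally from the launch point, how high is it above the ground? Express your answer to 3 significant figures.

57.5 m

v_x = 29.4 cos 40.0° = 22.52 m/s, v_y0 = 29.4 sin 40.0° = 18.90 m/s.
Time to reach x = 124 m: t = x / v_x = 124 / 22.52 = 5.506 s.
y = 102 + v_y0 t − ½ g t² = 102 + 18.90×5.506 − 4.900×5.506² = 57.5 m.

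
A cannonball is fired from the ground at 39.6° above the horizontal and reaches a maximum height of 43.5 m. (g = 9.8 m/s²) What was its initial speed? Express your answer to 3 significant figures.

45.8 m/s

At maximum height v_y = 0, so (v₀ sin θ)² = 2 g H.
v₀ sin 39.6° = √(2 × 9.8 × 43.5) = 29.20 m/s.
v₀ = 29.20 / sin 39.6° = 29.20 / 0.6374 = 45.8 m/s.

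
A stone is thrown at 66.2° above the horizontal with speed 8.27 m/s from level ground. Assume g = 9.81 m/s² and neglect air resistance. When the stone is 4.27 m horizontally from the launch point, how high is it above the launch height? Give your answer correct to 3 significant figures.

v_x = 8.27 cos 66.2° = 3.337 m/s, v_y0 = 8.27 sin 66.2° = 7.567 m/s.
Time to reach x = 4.27 m: t = x / v_x = 4.27 / 3.337 = 1.280 s.
y = v_y0 t − ½ g t² = 7.567×1.280 − 4.905×1.280² = 1.65 m.

1.65 m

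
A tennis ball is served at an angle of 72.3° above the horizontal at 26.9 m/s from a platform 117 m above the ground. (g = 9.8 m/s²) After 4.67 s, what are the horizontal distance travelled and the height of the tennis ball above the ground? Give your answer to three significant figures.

x = 38.2 m, y = 130 m

v_x = 26.9 cos 72.3° = 8.178 m/s; v_y0 = 26.9 sin 72.3° = 25.63 m/s.
x = v_x t = 8.178 × 4.67 = 38.2 m.
y = 117 + v_y0 t − ½ g t² = 130 m.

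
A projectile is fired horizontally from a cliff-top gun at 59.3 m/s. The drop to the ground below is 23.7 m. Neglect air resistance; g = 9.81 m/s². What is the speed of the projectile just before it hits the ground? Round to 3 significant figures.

63.1 m/s

Fall time: t = √(2 × 23.7 / 9.81) = 2.198 s.
At impact: v_x = 59.3 m/s (unchanged), v_y = g t = 9.81 × 2.198 = 21.56 m/s.
Speed = √(v_x² + v_y²) = √(3516 + 464.8) = 63.1 m/s.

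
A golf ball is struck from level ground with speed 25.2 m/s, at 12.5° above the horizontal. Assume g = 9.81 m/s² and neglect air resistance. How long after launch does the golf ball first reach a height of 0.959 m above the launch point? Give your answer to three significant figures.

0.219 s

v_y0 = 25.2 sin 12.5° = 5.454 m/s.
Set y = v_y0 t − ½ g t² = 0.959: 4.905 t² − 5.454 t + 0.959 = 0.
t = [5.454 ± √(29.75 − 18.82)] / 9.81 = (5.454 ± 3.306) / 9.81, giving t = 0.219 s or t = 0.893 s.
The golf ball is on the way up at the first time, so t = 0.219 s.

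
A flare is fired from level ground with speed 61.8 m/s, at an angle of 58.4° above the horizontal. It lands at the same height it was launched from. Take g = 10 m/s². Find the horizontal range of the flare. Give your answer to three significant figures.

For level ground, R = v₀² sin(2θ) / g.
sin(2 × 58.4°) = sin 116.8° = 0.8926.
R = (61.8)² × 0.8926 / 10 = 341 m.

341 m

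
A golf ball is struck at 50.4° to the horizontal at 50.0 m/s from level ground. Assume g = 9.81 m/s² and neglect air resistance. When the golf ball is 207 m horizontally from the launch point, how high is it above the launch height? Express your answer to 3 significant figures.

43.3 m

v_x = 50.0 cos 50.4° = 31.87 m/s, v_y0 = 50.0 sin 50.4° = 38.53 m/s.
Time to reach x = 207 m: t = x / v_x = 207 / 31.87 = 6.495 s.
y = v_y0 t − ½ g t² = 38.53×6.495 − 4.905×6.495² = 43.3 m.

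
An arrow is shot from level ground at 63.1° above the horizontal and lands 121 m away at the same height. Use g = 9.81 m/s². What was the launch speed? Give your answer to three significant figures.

On level ground, R = v₀² sin(2θ) / g, so v₀ = √(R g / sin 2θ).
sin(2 × 63.1°) = 0.8070.
v₀ = √(121 × 9.81 / 0.8070) = √1471 = 38.4 m/s.

38.4 m/s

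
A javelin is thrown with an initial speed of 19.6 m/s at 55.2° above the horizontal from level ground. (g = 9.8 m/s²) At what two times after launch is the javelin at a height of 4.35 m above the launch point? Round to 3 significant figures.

0.297 s and 2.99 s

v_y0 = 19.6 sin 55.2° = 16.09 m/s.
Set y = v_y0 t − ½ g t² = 4.35: 4.900 t² − 16.09 t + 4.35 = 0.
t = [16.09 ± √(258.9 − 85.26)] / 9.8 = (16.09 ± 13.18) / 9.8, giving t = 0.297 s or t = 2.99 s.
So the javelin is at 4.35 m at t = 0.297 s (rising) and t = 2.99 s (falling).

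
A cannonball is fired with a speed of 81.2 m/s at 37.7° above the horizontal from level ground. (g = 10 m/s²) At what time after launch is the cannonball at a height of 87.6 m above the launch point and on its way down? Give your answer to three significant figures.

7.64 s

v_y0 = 81.2 sin 37.7° = 49.66 m/s.
Set y = v_y0 t − ½ g t² = 87.6: 5.000 t² − 49.66 t + 87.6 = 0.
t = [49.66 ± √(2466 − 1752)] / 10 = (49.66 ± 26.72) / 10, giving t = 2.29 s or t = 7.64 s.
On the way down corresponds to the larger root: t = 7.64 s.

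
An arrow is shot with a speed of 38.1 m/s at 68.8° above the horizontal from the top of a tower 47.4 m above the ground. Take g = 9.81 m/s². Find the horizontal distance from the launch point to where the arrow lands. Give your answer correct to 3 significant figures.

Components: v_x = 38.1 cos 68.8° = 13.78 m/s, v_y = 38.1 sin 68.8° = 35.52 m/s.
Vertical: 0 = 47.4 + 35.52 t − ½(9.81) t² ⇒ 4.905 t² − 35.52 t − 47.4 = 0.
t = [35.52 + √(1262 + 930.0)] / 9.810 = 8.393 s.
Horizontal: R = v_x · t = 13.78 × 8.393 = 116 m.

116 m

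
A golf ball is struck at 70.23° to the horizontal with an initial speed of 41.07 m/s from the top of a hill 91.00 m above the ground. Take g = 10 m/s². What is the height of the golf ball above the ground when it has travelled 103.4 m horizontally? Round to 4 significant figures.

101.7 m

v_x = 41.07 cos 70.23° = 13.892 m/s, v_y0 = 41.07 sin 70.23° = 38.649 m/s.
Time to reach x = 103.4 m: t = x / v_x = 103.4 / 13.892 = 7.4431 s.
y = 91.00 + v_y0 t − ½ g t² = 91.00 + 38.649×7.4431 − 5.000×7.4431² = 101.7 m.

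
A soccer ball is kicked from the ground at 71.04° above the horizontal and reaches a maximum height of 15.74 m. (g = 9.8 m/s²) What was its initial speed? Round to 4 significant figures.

At maximum height v_y = 0, so (v₀ sin θ)² = 2 g H.
v₀ sin 71.04° = √(2 × 9.8 × 15.74) = 17.564 m/s.
v₀ = 17.564 / sin 71.04° = 17.564 / 0.9457 = 18.57 m/s.

18.57 m/s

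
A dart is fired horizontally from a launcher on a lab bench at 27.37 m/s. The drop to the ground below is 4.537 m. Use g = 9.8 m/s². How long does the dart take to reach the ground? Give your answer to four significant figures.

0.9622 s

The horizontal speed doesn't affect the fall. With v_y0 = 0, h = ½ g t².
t = √(2 × 4.537 / 9.8) = √0.92592 = 0.9622 s.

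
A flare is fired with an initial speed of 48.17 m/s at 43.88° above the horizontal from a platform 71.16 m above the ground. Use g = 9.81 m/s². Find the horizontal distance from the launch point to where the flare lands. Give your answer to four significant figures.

Components: v_x = 48.17 cos 43.88° = 34.721 m/s, v_y = 48.17 sin 43.88° = 33.389 m/s.
Vertical: 0 = 71.16 + 33.389 t − ½(9.81) t² ⇒ 4.905 t² − 33.389 t − 71.16 = 0.
t = [33.389 + √(1114.8 + 1396.2)] / 9.810 = 8.5116 s.
Horizontal: R = v_x · t = 34.721 × 8.5116 = 295.5 m.

295.5 m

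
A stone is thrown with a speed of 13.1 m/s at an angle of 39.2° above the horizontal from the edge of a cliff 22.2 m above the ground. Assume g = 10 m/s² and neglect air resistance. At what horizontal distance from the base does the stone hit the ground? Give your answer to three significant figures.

31.4 m

Components: v_x = 13.1 cos 39.2° = 10.15 m/s, v_y = 13.1 sin 39.2° = 8.280 m/s.
Vertical: 0 = 22.2 + 8.280 t − ½(10) t² ⇒ 5.000 t² − 8.280 t − 22.2 = 0.
t = [8.280 + √(68.56 + 444.0)] / 10.00 = 3.092 s.
Horizontal: R = v_x · t = 10.15 × 3.092 = 31.4 m.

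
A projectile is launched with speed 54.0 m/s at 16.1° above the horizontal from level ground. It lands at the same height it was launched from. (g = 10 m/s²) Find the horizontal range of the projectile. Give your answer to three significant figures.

Components: v_x = 54.0 cos 16.1° = 51.88 m/s, v_y = 54.0 sin 16.1° = 14.97 m/s.
Time of flight (same landing height): t = 2 v_y / g = 2 × 14.97 / 10 = 2.994 s.
Range: R = v_x · t = 51.88 × 2.994 = 155 m.

155 m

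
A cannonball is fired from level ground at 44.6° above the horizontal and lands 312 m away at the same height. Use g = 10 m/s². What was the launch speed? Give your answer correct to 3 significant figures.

55.9 m/s

On level ground, R = v₀² sin(2θ) / g, so v₀ = √(R g / sin 2θ).
sin(2 × 44.6°) = 0.9999.
v₀ = √(312 × 10 / 0.9999) = √3120 = 55.9 m/s.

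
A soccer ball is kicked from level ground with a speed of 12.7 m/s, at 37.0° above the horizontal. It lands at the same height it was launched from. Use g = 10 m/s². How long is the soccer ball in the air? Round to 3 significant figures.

1.53 s

Vertical component: v_y = 12.7 sin 37.0° = 7.643 m/s.
For a projectile landing at launch height, time of flight is t = 2 v_y / g = 2 × 7.643 / 10 = 1.53 s.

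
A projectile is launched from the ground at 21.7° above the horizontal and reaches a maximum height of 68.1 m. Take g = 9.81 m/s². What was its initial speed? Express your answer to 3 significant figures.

At maximum height v_y = 0, so (v₀ sin θ)² = 2 g H.
v₀ sin 21.7° = √(2 × 9.81 × 68.1) = 36.55 m/s.
v₀ = 36.55 / sin 21.7° = 36.55 / 0.3697 = 98.9 m/s.

98.9 m/s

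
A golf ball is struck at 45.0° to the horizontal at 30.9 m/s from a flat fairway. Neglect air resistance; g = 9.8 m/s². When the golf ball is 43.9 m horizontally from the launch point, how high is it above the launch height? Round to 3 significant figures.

v_x = 30.9 cos 45.0° = 21.85 m/s, v_y0 = 30.9 sin 45.0° = 21.85 m/s.
Time to reach x = 43.9 m: t = x / v_x = 43.9 / 21.85 = 2.009 s.
y = v_y0 t − ½ g t² = 21.85×2.009 − 4.900×2.009² = 24.1 m.

24.1 m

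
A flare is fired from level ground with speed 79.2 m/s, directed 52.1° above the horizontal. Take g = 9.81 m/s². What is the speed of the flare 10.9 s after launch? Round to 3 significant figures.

v_x = 79.2 cos 52.1° = 48.65 m/s (constant).
v_y(t) = 79.2 sin 52.1° − g t = 62.50 − 9.81 × 10.9 = -44.43 m/s.
Speed = √(v_x² + v_y²) = √(2367 + 1974) = 65.9 m/s.

65.9 m/s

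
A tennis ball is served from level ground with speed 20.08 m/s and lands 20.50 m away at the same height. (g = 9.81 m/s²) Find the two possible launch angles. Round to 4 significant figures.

Level-ground range: R = v₀² sin(2θ)/g ⇒ sin 2θ = R g / v₀² = 20.50×9.81/20.08² = 0.4988.
2θ = arcsin(0.4988) = 29.921° or 180° − 29.921° = 150.079°.
So θ = 14.96° or θ = 75.04°.

14.96° and 75.04°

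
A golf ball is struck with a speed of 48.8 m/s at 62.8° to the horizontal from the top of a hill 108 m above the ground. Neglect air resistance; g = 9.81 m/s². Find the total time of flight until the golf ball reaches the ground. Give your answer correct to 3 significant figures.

10.9 s

Vertical component: v_y = 48.8 sin 62.8° = 43.40 m/s.
Taking up as positive with launch at y = 108 m, landing at y = 0: 0 = 108 + 43.40 t − ½(9.81) t².
Solving 4.905 t² − 43.40 t − 108 = 0 gives t = [43.40 + √(43.40² + 4·4.905·108)] / 9.810 = 10.9 s.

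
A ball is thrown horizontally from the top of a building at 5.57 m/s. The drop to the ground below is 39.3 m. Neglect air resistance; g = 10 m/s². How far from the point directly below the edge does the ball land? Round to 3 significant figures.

Initial vertical velocity is zero, so the fall time comes from h = ½ g t²: t = √(2 × 39.3 / 10) = 2.804 s.
Horizontal motion is uniform at 5.57 m/s, so x = 5.57 × 2.804 = 15.6 m.

15.6 m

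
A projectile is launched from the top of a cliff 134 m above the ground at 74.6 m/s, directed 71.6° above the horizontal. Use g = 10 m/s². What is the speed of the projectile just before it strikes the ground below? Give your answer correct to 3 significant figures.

90.8 m/s

v_x = 74.6 cos 71.6° = 23.55 m/s is unchanged throughout.
For the vertical component, v_y² = v_y0² + 2 g h = (70.79)² + 2×10×134 = 7691, so |v_y| = 87.70 m/s.
Impact speed = √(v_x² + v_y²) = √(554.6 + 7691) = 90.8 m/s.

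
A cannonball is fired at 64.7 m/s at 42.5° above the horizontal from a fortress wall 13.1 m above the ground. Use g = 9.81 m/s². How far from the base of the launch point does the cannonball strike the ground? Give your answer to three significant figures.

439 m

Components: v_x = 64.7 cos 42.5° = 47.70 m/s, v_y = 64.7 sin 42.5° = 43.71 m/s.
Vertical: 0 = 13.1 + 43.71 t − ½(9.81) t² ⇒ 4.905 t² − 43.71 t − 13.1 = 0.
t = [43.71 + √(1911 + 257.0)] / 9.810 = 9.202 s.
Horizontal: R = v_x · t = 47.70 × 9.202 = 439 m.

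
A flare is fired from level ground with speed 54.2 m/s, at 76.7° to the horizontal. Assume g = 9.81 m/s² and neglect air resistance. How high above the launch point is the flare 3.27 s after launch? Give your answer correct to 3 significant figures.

120 m

v_y0 = 54.2 sin 76.7° = 52.75 m/s.
y(t) = v_y0 t − ½ g t² = 52.75×3.27 − 4.905×3.27² = 120 m.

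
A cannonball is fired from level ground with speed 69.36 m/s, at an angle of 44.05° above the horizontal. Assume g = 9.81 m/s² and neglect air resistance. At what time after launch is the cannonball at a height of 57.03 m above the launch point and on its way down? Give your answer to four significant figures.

v_y0 = 69.36 sin 44.05° = 48.225 m/s.
Set y = v_y0 t − ½ g t² = 57.03: 4.905 t² − 48.225 t + 57.03 = 0.
t = [48.225 ± √(2325.7 − 1118.9)] / 9.81 = (48.225 ± 34.739) / 9.81, giving t = 1.375 s or t = 8.457 s.
On the way down corresponds to the larger root: t = 8.457 s.

8.457 s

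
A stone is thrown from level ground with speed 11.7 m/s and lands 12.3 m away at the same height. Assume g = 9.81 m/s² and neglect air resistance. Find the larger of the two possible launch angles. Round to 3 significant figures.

Level-ground range: R = v₀² sin(2θ)/g ⇒ sin 2θ = R g / v₀² = 12.3×9.81/11.7² = 0.8815.
2θ = arcsin(0.8815) = 61.82° or 180° − 61.82° = 118.18°.
So θ = 30.9° or θ = 59.1°.

59.1°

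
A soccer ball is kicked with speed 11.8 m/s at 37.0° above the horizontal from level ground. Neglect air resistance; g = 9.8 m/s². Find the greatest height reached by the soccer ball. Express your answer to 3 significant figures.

2.57 m

Vertical component of launch velocity: v_y = 11.8 sin 37.0° = 7.101 m/s.
At the highest point the vertical velocity is zero, so v_y² = 2 g h_max.
h_max = (7.101)² / (2 × 9.8) = 50.42 / 19.60 = 2.57 m.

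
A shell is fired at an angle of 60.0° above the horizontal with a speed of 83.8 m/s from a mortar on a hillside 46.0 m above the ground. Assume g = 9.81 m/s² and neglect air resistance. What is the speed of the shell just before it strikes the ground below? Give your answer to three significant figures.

v_x = 83.8 cos 60.0° = 41.90 m/s is unchanged throughout.
For the vertical component, v_y² = v_y0² + 2 g h = (72.57)² + 2×9.81×46.0 = 6169, so |v_y| = 78.54 m/s.
Impact speed = √(v_x² + v_y²) = √(1756 + 6169) = 89.0 m/s.

89.0 m/s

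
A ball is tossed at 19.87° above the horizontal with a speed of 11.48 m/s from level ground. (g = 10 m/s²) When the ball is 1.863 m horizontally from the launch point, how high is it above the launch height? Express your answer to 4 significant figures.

0.5244 m

v_x = 11.48 cos 19.87° = 10.797 m/s, v_y0 = 11.48 sin 19.87° = 3.9019 m/s.
Time to reach x = 1.863 m: t = x / v_x = 1.863 / 10.797 = 0.17255 s.
y = v_y0 t − ½ g t² = 3.9019×0.17255 − 5.000×0.17255² = 0.5244 m.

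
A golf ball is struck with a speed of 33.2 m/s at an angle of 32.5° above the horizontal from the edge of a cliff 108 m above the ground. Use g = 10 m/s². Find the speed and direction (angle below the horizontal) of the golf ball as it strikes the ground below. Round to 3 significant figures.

v_x = 33.2 cos 32.5° = 28.00 m/s (constant).
|v_y| at impact = √((17.84)² + 2×10×108) = 49.78 m/s.
Speed = √(28.00² + 49.78²) = 57.1 m/s; angle = arctan(49.78/28.00) = 60.6° below horizontal.

57.1 m/s at 60.6° below the horizontal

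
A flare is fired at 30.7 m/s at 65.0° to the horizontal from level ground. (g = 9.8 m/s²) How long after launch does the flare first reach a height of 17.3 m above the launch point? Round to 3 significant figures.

v_y0 = 30.7 sin 65.0° = 27.82 m/s.
Set y = v_y0 t − ½ g t² = 17.3: 4.900 t² − 27.82 t + 17.3 = 0.
t = [27.82 ± √(774.0 − 339.1)] / 9.8 = (27.82 ± 20.85) / 9.8, giving t = 0.711 s or t = 4.97 s.
The flare is on the way up at the first time, so t = 0.711 s.

0.711 s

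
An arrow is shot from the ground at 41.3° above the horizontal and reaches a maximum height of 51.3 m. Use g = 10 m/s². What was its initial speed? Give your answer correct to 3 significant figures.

At maximum height v_y = 0, so (v₀ sin θ)² = 2 g H.
v₀ sin 41.3° = √(2 × 10 × 51.3) = 32.03 m/s.
v₀ = 32.03 / sin 41.3° = 32.03 / 0.6600 = 48.5 m/s.

48.5 m/s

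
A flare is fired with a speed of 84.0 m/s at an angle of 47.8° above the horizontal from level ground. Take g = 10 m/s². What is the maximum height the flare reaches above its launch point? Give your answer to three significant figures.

Vertical component of launch velocity: v_y = 84.0 sin 47.8° = 62.23 m/s.
At the highest point the vertical velocity is zero, so v_y² = 2 g h_max.
h_max = (62.23)² / (2 × 10) = 3873 / 20.00 = 194 m.

194 m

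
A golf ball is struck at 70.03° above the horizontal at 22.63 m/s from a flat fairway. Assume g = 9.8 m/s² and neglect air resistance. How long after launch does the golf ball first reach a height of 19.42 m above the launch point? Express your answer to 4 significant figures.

1.306 s

v_y0 = 22.63 sin 70.03° = 21.269 m/s.
Set y = v_y0 t − ½ g t² = 19.42: 4.900 t² − 21.269 t + 19.42 = 0.
t = [21.269 ± √(452.37 − 380.63)] / 9.8 = (21.269 ± 8.4699) / 9.8, giving t = 1.306 s or t = 3.035 s.
The golf ball is on the way up at the first time, so t = 1.306 s.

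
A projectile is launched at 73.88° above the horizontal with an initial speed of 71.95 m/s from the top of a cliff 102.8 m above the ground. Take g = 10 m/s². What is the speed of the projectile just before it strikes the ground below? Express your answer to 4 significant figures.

85.05 m/s

v_x = 71.95 cos 73.88° = 19.977 m/s is unchanged throughout.
For the vertical component, v_y² = v_y0² + 2 g h = (69.121)² + 2×10×102.8 = 6833.7, so |v_y| = 82.666 m/s.
Impact speed = √(v_x² + v_y²) = √(399.08 + 6833.7) = 85.05 m/s.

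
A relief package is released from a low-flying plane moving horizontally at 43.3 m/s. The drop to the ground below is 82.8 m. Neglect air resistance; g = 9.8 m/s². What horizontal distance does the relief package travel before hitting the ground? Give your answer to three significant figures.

Initial vertical velocity is zero, so the fall time comes from h = ½ g t²: t = √(2 × 82.8 / 9.8) = 4.111 s.
Horizontal motion is uniform at 43.3 m/s, so x = 43.3 × 4.111 = 178 m.

178 m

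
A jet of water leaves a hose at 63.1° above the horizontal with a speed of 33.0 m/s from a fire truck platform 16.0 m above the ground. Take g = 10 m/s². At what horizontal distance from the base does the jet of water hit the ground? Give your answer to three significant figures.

95.4 m

Components: v_x = 33.0 cos 63.1° = 14.93 m/s, v_y = 33.0 sin 63.1° = 29.43 m/s.
Vertical: 0 = 16.0 + 29.43 t − ½(10) t² ⇒ 5.000 t² − 29.43 t − 16.0 = 0.
t = [29.43 + √(866.1 + 320.0)] / 10.00 = 6.387 s.
Horizontal: R = v_x · t = 14.93 × 6.387 = 95.4 m.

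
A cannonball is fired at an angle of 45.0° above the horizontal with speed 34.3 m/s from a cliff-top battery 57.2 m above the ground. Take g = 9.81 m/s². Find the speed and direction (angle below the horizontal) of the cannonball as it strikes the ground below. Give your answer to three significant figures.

47.9 m/s at 59.6° below the horizontal

v_x = 34.3 cos 45.0° = 24.25 m/s (constant).
|v_y| at impact = √((24.25)² + 2×9.81×57.2) = 41.36 m/s.
Speed = √(24.25² + 41.36²) = 47.9 m/s; angle = arctan(41.36/24.25) = 59.6° below horizontal.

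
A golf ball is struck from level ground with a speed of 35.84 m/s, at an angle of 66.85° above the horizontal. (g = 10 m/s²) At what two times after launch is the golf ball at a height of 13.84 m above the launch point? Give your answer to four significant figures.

0.4508 s and 6.140 s

v_y0 = 35.84 sin 66.85° = 32.954 m/s.
Set y = v_y0 t − ½ g t² = 13.84: 5.000 t² − 32.954 t + 13.84 = 0.
t = [32.954 ± √(1086.0 − 276.80)] / 10 = (32.954 ± 28.446) / 10, giving t = 0.4508 s or t = 6.140 s.
So the golf ball is at 13.84 m at t = 0.4508 s (rising) and t = 6.140 s (falling).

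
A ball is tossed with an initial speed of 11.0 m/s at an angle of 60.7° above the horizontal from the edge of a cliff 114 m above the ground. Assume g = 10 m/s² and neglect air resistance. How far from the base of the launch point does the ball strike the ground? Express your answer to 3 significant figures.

31.4 m

Components: v_x = 11.0 cos 60.7° = 5.383 m/s, v_y = 11.0 sin 60.7° = 9.593 m/s.
Vertical: 0 = 114 + 9.593 t − ½(10) t² ⇒ 5.000 t² − 9.593 t − 114 = 0.
t = [9.593 + √(92.03 + 2280)] / 10.00 = 5.830 s.
Horizontal: R = v_x · t = 5.383 × 5.830 = 31.4 m.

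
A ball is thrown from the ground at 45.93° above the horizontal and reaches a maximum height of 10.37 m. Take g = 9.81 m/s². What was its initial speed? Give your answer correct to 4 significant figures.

19.85 m/s

At maximum height v_y = 0, so (v₀ sin θ)² = 2 g H.
v₀ sin 45.93° = √(2 × 9.81 × 10.37) = 14.264 m/s.
v₀ = 14.264 / sin 45.93° = 14.264 / 0.7185 = 19.85 m/s.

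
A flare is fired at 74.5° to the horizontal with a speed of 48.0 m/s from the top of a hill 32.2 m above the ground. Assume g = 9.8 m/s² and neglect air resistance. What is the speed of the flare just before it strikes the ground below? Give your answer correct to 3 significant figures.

54.2 m/s

v_x = 48.0 cos 74.5° = 12.83 m/s is unchanged throughout.
For the vertical component, v_y² = v_y0² + 2 g h = (46.25)² + 2×9.8×32.2 = 2770, so |v_y| = 52.63 m/s.
Impact speed = √(v_x² + v_y²) = √(164.6 + 2770) = 54.2 m/s.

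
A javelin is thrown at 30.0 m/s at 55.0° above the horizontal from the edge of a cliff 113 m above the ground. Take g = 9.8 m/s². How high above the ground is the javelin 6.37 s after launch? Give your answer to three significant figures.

v_y0 = 30.0 sin 55.0° = 24.57 m/s.
y(t) = 113 + v_y0 t − ½ g t² = 113 + 24.57×6.37 − ½×9.8×6.37² = 70.7 m.

70.7 m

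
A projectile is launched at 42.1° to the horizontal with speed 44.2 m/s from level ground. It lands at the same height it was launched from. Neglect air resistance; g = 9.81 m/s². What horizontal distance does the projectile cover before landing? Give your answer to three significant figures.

For level ground, R = v₀² sin(2θ) / g.
sin(2 × 42.1°) = sin 84.20° = 0.9949.
R = (44.2)² × 0.9949 / 9.81 = 198 m.

198 m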